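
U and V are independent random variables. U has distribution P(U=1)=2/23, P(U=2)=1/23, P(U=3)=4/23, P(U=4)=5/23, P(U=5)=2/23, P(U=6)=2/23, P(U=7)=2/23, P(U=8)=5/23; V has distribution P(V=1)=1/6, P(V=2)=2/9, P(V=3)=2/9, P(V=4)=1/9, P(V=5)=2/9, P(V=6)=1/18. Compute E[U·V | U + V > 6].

949/47

P(U + V > 6) = 47/69.
Summing UV·P(x,y) over outcomes with U + V > 6 gives 949/69.
E[U·V | U + V > 6] = (949/69) / (47/69) = 949/47.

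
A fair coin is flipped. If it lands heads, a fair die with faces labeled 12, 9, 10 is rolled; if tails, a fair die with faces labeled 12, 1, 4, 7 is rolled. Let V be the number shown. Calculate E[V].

49/6

E[V | heads] = (12+9+10)/3 = 31/3.
E[V | tails] = (12+1+4+7)/4 = 6.
E[V] = (1/2)·(31/3) + (1/2)·(6) = 49/6.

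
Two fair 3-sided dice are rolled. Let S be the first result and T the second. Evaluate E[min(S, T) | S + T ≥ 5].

7/3

Outcomes with S + T ≥ 5: (2,3), (3,2), (3,3), each with probability 1/9.
E[min(S, T) | S + T ≥ 5] = (2 + 2 + 3) / 3 = 7/3.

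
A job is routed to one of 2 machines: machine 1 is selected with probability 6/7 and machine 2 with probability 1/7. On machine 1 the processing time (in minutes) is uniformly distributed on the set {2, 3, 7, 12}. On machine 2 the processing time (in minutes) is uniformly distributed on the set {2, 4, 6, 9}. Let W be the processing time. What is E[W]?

E[W | machine 1] = (2+3+7+12)/4 = 6.
E[W | machine 2] = (2+4+6+9)/4 = 21/4.
E[W] = (6/7)·(6) + (1/7)·(21/4) = 165/28.

165/28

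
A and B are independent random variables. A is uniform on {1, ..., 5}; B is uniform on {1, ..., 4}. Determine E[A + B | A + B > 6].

Outcomes with A + B > 6: (3,4), (4,3), (4,4), (5,2), (5,3), (5,4), each with probability 1/20.
E[A + B | A + B > 6] = (7 + 7 + 8 + 7 + 8 + 9) / 6 = 23/3.

23/3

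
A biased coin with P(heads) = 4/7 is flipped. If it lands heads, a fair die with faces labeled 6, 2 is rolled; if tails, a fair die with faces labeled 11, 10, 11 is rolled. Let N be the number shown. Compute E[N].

E[N | heads] = (6+2)/2 = 4.
E[N | tails] = (11+10+11)/3 = 32/3.
By the law of total expectation,
E[N] = (4/7)·(4) + (3/7)·(32/3) = 48/7.

48/7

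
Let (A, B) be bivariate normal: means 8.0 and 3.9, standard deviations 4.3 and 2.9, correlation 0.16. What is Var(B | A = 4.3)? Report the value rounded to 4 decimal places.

The conditional variance in a bivariate normal is σ_B²(1 − ρ²), independent of x.
Var(B | A=4.3) = (2.9)²·(1 − (0.16)²) = 8.41·0.9744 = 8.1947.

8.1947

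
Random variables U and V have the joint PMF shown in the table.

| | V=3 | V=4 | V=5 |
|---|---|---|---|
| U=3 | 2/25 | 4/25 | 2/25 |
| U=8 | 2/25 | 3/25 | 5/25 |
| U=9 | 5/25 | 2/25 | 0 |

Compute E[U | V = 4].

P(V = 4) = 9/25.
Σ U·P over the event = 3·(4/25) + 8·(3/25) + 9·(2/25) = 54/25.
E[U | V = 4] = (54/25) / (9/25) = 6.

6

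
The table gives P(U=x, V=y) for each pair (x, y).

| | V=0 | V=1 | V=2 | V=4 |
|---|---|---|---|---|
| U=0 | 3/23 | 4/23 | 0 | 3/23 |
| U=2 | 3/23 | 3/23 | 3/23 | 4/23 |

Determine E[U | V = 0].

1

P(V = 0) = 6/23.
Σ U·P over the event = 0·(3/23) + 2·(3/23) = 6/23.
E[U | V = 0] = (6/23) / (6/23) = 1.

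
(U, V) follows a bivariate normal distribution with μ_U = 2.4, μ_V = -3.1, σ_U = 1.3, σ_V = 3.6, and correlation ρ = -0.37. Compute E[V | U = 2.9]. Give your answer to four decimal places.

The regression of V on U has slope ρ·σ_V/σ_U and passes through (μ_U, μ_V).
E[V | U=2.9] = -3.1 + (-0.37)·(3.6/1.3)·(2.9 − (2.4)) = -3.1 + (-1.0246)·(0.5) = -3.6123.

-3.6123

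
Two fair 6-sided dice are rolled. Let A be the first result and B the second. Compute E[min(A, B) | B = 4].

3

Outcomes with B = 4: (1,4), (2,4), (3,4), (4,4), (5,4), (6,4), each with probability 1/36.
E[min(A, B) | B = 4] = (1 + 2 + 3 + 4 + 4 + 4) / 6 = 3.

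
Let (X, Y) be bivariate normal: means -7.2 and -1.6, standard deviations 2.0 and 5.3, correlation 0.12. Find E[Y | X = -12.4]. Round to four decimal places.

For a bivariate normal, E[Y | X=x] = μ_Y + ρ·(σ_Y/σ_X)·(x − μ_X).
E[Y | X=-12.4] = -1.6 + (0.12)·(5.3/2.0)·(-12.4 − (-7.2)) = -1.6 + (0.318)·(-5.2) = -3.2536.

-3.2536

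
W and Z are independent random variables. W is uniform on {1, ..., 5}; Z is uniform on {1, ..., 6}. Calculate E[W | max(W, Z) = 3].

Outcomes with max(W, Z) = 3: (1,3), (2,3), (3,1), (3,2), (3,3), each with probability 1/30.
E[W | max(W, Z) = 3] = (1 + 2 + 3 + 3 + 3) / 5 = 12/5.

12/5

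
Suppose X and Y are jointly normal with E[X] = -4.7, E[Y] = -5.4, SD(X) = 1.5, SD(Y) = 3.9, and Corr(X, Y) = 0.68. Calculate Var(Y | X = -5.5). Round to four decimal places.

8.1769

The conditional variance in a bivariate normal is σ_Y²(1 − ρ²), independent of x.
Var(Y | X=-5.5) = (3.9)²·(1 − (0.68)²) = 15.21·0.5376 = 8.1769.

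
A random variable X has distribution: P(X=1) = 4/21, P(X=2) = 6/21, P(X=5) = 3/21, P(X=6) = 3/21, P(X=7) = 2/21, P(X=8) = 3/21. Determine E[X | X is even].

9/2

P(X is even) = 4/7.
Σ over the event: 2·2/7 + 6·1/7 + 8·1/7 = 18/7.
E[X | X is even] = (18/7) / (4/7) = 9/2.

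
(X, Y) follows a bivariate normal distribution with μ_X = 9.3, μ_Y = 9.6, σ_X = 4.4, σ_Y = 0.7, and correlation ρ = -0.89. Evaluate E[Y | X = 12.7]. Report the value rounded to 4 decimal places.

9.1186

For a bivariate normal, E[Y | X=x] = μ_Y + ρ·(σ_Y/σ_X)·(x − μ_X).
E[Y | X=12.7] = 9.6 + (-0.89)·(0.7/4.4)·(12.7 − (9.3)) = 9.6 + (-0.14159)·(3.4) = 9.1186.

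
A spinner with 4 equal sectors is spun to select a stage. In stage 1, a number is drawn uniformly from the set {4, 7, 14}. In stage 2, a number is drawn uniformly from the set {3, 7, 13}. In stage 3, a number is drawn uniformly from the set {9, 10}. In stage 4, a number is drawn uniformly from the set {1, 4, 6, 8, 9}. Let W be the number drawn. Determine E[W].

311/40

E[W | stage 1] = (4+7+14)/3 = 25/3.
E[W | stage 2] = (3+7+13)/3 = 23/3.
E[W | stage 3] = (9+10)/2 = 19/2.
E[W | stage 4] = (1+4+6+8+9)/5 = 28/5.
E[W] = (1/4)·(25/3) + (1/4)·(23/3) + (1/4)·(19/2) + (1/4)·(28/5) = 311/40.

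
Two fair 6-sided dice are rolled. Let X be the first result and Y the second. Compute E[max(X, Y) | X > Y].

P(X > Y) = 5/12.
Summing max(X,Y)·P(x,y) over outcomes with X > Y gives 35/18.
E[max(X, Y) | X > Y] = (35/18) / (5/12) = 14/3.

14/3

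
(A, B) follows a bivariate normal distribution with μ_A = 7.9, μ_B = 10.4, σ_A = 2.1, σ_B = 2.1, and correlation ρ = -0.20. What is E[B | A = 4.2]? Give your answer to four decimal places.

11.1400

E[B | A=x] = μ_B + ρ(σ_B/σ_A)(x − μ_A) for jointly normal variables.
E[B | A=4.2] = 10.4 + (-0.20)·(2.1/2.1)·(4.2 − (7.9)) = 10.4 + (-0.2)·(-3.7) = 11.1400.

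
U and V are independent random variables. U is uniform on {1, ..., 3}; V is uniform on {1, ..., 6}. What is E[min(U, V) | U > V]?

4/3

P(U > V) = 1/6.
Summing min(U,V)·P(x,y) over outcomes with U > V gives 2/9.
E[min(U, V) | U > V] = (2/9) / (1/6) = 4/3.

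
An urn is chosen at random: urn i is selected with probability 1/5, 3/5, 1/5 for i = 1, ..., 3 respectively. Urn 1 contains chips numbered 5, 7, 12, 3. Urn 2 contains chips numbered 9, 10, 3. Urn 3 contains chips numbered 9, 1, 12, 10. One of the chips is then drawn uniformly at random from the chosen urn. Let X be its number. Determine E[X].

147/20

E[X | urn 1] = (5+7+12+3)/4 = 27/4.
E[X | urn 2] = (9+10+3)/3 = 22/3.
E[X | urn 3] = (9+1+12+10)/4 = 8.
E[X] = (1/5)·(27/4) + (3/5)·(22/3) + (1/5)·(8) = 147/20.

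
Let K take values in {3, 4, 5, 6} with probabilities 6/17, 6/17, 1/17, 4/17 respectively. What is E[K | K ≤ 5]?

P(K ≤ 5) = 13/17.
Σ over the event: 3·6/17 + 4·6/17 + 5·1/17 = 47/17.
E[K | K ≤ 5] = (47/17) / (13/17) = 47/13.

47/13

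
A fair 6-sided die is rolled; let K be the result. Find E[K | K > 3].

5

Given K > 3, K is equally likely to be any of {4, 5, 6}.
E[K | K > 3] = (4 + 5 + 6) / 3 = 5.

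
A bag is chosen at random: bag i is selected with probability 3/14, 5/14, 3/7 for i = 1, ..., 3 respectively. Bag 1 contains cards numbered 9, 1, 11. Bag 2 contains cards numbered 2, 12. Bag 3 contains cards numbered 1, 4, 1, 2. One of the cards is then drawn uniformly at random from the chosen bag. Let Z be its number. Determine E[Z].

E[Z | bag 1] = (9+1+11)/3 = 7.
E[Z | bag 2] = (2+12)/2 = 7.
E[Z | bag 3] = (1+4+1+2)/4 = 2.
E[Z] = (3/14)·(7) + (5/14)·(7) + (3/7)·(2) = 34/7.

34/7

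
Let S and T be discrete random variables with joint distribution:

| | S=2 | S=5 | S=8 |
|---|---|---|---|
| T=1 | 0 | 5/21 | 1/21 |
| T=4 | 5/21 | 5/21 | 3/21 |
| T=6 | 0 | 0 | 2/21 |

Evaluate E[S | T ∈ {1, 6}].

P(T ∈ {1, 6}) = 8/21.
Σ S·P over the event = 5·(5/21) + 8·(1/21) + 8·(2/21) = 7/3.
E[S | T ∈ {1, 6}] = (7/3) / (8/21) = 49/8.

49/8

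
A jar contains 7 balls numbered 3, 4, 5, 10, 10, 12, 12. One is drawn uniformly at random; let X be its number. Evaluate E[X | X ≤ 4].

P(X ≤ 4) = 2/7.
Σ over the event: 3·1/7 + 4·1/7 = 1.
E[X | X ≤ 4] = (1) / (2/7) = 7/2.

7/2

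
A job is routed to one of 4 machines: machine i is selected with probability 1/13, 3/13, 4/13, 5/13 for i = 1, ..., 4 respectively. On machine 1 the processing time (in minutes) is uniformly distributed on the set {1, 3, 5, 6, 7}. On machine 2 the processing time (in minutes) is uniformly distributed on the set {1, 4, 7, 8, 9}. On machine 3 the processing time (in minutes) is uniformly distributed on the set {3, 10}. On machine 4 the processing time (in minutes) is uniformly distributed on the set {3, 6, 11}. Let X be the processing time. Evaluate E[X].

E[X | machine 1] = (1+3+5+6+7)/5 = 22/5.
E[X | machine 2] = (1+4+7+8+9)/5 = 29/5.
E[X | machine 3] = (3+10)/2 = 13/2.
E[X | machine 4] = (3+6+11)/3 = 20/3.
By the law of total expectation,
E[X] = (1/13)·(22/5) + (3/13)·(29/5) + (4/13)·(13/2) + (5/13)·(20/3) = 1217/195.

1217/195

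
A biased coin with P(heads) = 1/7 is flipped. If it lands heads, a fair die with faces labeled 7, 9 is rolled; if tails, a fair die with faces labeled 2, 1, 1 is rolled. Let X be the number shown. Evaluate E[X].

16/7

E[X | heads] = (7+9)/2 = 8.
E[X | tails] = (2+1+1)/3 = 4/3.
By the law of total expectation,
E[X] = (1/7)·(8) + (6/7)·(4/3) = 16/7.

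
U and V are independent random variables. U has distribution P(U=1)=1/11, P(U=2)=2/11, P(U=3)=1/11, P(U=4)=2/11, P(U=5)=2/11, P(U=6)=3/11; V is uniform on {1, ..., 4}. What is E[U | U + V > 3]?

17/4

P(U + V > 3) = 10/11.
Summing U·P(x,y) over outcomes with U + V > 3 gives 85/22.
E[U | U + V > 3] = (85/22) / (10/11) = 17/4.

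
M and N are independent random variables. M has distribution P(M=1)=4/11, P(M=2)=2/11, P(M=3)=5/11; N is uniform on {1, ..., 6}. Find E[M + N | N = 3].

56/11

P(N = 3) = 1/6.
Summing (M+N)·P(x,y) over outcomes with N = 3 gives 28/33.
E[M + N | N = 3] = (28/33) / (1/6) = 56/11.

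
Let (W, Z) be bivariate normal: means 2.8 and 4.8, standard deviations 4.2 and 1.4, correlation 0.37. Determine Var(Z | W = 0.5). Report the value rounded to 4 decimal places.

For a bivariate normal, Var(Z | W=x) = σ_Z²(1 − ρ²).
Var(Z | W=0.5) = (1.4)²·(1 − (0.37)²) = 1.96·0.8631 = 1.6917.

1.6917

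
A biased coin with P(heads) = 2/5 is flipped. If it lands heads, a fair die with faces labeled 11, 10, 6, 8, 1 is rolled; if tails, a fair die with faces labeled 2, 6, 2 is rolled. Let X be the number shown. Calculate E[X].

122/25

E[X | heads] = (11+10+6+8+1)/5 = 36/5.
E[X | tails] = (2+6+2)/3 = 10/3.
E[X] = (2/5)·(36/5) + (3/5)·(10/3) = 122/25.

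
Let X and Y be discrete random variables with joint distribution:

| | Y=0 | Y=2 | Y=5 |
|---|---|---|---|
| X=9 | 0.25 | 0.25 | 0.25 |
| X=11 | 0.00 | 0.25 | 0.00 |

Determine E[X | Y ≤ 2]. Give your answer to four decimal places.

P(Y ≤ 2) = 0.75.
Σ X·P over the event = 9·(0.25) + 9·(0.25) + 11·(0.25) = 7.25.
E[X | Y ≤ 2] = (7.25) / (0.75) = 9.6667.

9.6667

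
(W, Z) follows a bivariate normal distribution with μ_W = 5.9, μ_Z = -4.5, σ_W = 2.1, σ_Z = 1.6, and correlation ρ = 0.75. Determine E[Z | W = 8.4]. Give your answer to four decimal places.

E[Z | W=x] = μ_Z + ρ(σ_Z/σ_W)(x − μ_W) for jointly normal variables.
E[Z | W=8.4] = -4.5 + (0.75)·(1.6/2.1)·(8.4 − (5.9)) = -4.5 + (0.57143)·(2.5) = -3.0714.

-3.0714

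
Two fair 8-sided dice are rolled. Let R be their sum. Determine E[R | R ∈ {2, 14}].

P(R ∈ {2, 14}) = 1/16.
Σ over the event: 2·1/64 + 14·3/64 = 11/16.
E[R | R ∈ {2, 14}] = (11/16) / (1/16) = 11.

11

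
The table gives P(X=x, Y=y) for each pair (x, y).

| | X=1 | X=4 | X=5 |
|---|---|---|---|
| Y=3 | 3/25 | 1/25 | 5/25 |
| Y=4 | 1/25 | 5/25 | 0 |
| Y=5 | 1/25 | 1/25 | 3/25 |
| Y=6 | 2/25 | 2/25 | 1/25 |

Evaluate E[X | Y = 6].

3

P(Y = 6) = 1/5.
Σ X·P over the event = 1·(2/25) + 4·(2/25) + 5·(1/25) = 3/5.
E[X | Y = 6] = (3/5) / (1/5) = 3.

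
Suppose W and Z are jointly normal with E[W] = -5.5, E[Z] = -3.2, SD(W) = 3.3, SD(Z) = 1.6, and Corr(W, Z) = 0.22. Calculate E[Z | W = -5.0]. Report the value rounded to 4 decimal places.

The regression of Z on W has slope ρ·σ_Z/σ_W and passes through (μ_W, μ_Z).
E[Z | W=-5.0] = -3.2 + (0.22)·(1.6/3.3)·(-5.0 − (-5.5)) = -3.2 + (0.10667)·(0.5) = -3.1467.

-3.1467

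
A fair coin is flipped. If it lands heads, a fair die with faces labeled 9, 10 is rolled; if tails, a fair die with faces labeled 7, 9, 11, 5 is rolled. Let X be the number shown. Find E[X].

E[X | heads] = (9+10)/2 = 19/2.
E[X | tails] = (7+9+11+5)/4 = 8.
E[X] = (1/2)·(19/2) + (1/2)·(8) = 35/4.

35/4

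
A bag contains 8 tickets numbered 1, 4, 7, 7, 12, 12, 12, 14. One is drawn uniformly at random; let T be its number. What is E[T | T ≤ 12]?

P(T ≤ 12) = 7/8.
Σ over the event: 1·1/8 + 4·1/8 + 7·1/4 + 12·3/8 = 55/8.
E[T | T ≤ 12] = (55/8) / (7/8) = 55/7.

55/7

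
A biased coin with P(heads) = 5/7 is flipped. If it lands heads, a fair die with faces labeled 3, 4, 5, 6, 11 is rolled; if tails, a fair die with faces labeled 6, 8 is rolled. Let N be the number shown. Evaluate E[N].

43/7

E[N | heads] = (3+4+5+6+11)/5 = 29/5.
E[N | tails] = (6+8)/2 = 7.
By the law of total expectation,
E[N] = (5/7)·(29/5) + (2/7)·(7) = 43/7.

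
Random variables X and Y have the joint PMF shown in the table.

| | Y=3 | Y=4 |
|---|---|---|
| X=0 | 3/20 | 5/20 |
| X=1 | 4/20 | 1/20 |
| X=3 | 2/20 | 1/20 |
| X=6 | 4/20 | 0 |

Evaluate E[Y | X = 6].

3

P(X = 6) = 1/5.
Σ Y·P over the event = 3·(4/20) = 3/5.
E[Y | X = 6] = (3/5) / (1/5) = 3.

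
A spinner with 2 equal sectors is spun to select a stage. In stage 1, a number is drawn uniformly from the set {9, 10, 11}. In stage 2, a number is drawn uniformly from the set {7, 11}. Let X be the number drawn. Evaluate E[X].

E[X | stage 1] = (9+10+11)/3 = 10.
E[X | stage 2] = (7+11)/2 = 9.
E[X] = (1/2)·(10) + (1/2)·(9) = 19/2.

19/2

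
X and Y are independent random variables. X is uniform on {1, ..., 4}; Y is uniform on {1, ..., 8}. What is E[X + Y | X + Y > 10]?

Outcomes with X + Y > 10: (3,8), (4,7), (4,8), each with probability 1/32.
E[X + Y | X + Y > 10] = (11 + 11 + 12) / 3 = 34/3.

34/3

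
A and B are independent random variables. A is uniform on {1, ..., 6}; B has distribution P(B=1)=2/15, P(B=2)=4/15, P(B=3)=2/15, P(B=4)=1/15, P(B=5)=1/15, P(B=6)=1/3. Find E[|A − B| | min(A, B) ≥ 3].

25/18

P(min(A, B) ≥ 3) = 2/5.
Summing |A−B|·P(x,y) over outcomes with min(A, B) ≥ 3 gives 5/9.
E[|A − B| | min(A, B) ≥ 3] = (5/9) / (2/5) = 25/18.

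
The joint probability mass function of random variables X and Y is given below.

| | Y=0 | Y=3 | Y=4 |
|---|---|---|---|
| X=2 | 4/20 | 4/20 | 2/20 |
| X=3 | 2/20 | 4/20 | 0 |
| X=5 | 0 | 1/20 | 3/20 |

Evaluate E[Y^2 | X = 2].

P(X = 2) = 1/2.
Σ Y^2·P over the event = 0·(4/20) + 9·(4/20) + 16·(2/20) = 17/5.
E[Y^2 | X = 2] = (17/5) / (1/2) = 34/5.

34/5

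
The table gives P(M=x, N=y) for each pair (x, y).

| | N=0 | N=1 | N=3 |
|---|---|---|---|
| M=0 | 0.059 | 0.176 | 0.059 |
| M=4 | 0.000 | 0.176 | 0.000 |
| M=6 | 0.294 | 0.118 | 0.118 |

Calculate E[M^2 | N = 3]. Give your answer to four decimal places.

24.0000

P(N = 3) = 0.177.
Σ M^2·P over the event = 0·(0.059) + 36·(0.118) = 4.248.
E[M^2 | N = 3] = (4.248) / (0.177) = 24.0000.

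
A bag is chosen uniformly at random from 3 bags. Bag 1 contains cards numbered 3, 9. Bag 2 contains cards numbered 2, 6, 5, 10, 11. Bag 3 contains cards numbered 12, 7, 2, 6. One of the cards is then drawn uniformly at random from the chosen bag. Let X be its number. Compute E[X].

391/60

E[X | bag 1] = (3+9)/2 = 6.
E[X | bag 2] = (2+6+5+10+11)/5 = 34/5.
E[X | bag 3] = (12+7+2+6)/4 = 27/4.
E[X] = (1/3)·(6) + (1/3)·(34/5) + (1/3)·(27/4) = 391/60.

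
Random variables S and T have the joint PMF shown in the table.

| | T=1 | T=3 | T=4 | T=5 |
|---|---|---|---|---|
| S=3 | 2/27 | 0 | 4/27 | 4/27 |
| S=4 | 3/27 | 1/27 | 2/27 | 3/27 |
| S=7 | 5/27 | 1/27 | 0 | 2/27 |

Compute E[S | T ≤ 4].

14/3

P(T ≤ 4) = 2/3.
Σ S·P over the event = 3·(2/27) + 3·(4/27) + 4·(3/27) + 4·(1/27) + 4·(2/27) + 7·(5/27) + 7·(1/27) = 28/9.
E[S | T ≤ 4] = (28/9) / (2/3) = 14/3.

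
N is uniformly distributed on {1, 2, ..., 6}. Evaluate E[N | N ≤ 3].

2

Given N ≤ 3, N is equally likely to be any of {1, 2, 3}.
E[N | N ≤ 3] = (1 + 2 + 3) / 3 = 2.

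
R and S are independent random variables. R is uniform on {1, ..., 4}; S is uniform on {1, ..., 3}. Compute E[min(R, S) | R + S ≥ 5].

13/6

Outcomes with R + S ≥ 5: (2,3), (3,2), (3,3), (4,1), (4,2), (4,3), each with probability 1/12.
E[min(R, S) | R + S ≥ 5] = (2 + 2 + 3 + 1 + 2 + 3) / 6 = 13/6.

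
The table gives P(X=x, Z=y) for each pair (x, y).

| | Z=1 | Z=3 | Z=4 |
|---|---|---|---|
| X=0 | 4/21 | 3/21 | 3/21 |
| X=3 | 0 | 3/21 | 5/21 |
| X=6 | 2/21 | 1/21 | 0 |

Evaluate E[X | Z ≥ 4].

15/8

P(Z ≥ 4) = 8/21.
Σ X·P over the event = 0·(3/21) + 3·(5/21) = 5/7.
E[X | Z ≥ 4] = (5/7) / (8/21) = 15/8.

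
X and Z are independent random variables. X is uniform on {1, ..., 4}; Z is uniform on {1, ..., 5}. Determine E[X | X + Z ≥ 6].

P(X + Z ≥ 6) = 1/2.
Summing X·P(x,y) over outcomes with X + Z ≥ 6 gives 3/2.
E[X | X + Z ≥ 6] = (3/2) / (1/2) = 3.

3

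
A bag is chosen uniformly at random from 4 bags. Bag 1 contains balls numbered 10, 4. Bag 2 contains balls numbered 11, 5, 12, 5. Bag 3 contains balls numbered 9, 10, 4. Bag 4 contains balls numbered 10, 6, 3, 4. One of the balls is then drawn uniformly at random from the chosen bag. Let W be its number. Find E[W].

E[W | bag 1] = (10+4)/2 = 7.
E[W | bag 2] = (11+5+12+5)/4 = 33/4.
E[W | bag 3] = (9+10+4)/3 = 23/3.
E[W | bag 4] = (10+6+3+4)/4 = 23/4.
E[W] = (1/4)·(7) + (1/4)·(33/4) + (1/4)·(23/3) + (1/4)·(23/4) = 43/6.

43/6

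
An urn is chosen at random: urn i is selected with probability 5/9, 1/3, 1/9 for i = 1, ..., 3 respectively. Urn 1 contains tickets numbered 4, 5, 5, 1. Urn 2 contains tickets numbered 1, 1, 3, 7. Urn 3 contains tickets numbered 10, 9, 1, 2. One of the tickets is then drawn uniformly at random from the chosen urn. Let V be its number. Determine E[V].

133/36

E[V | urn 1] = (4+5+5+1)/4 = 15/4.
E[V | urn 2] = (1+1+3+7)/4 = 3.
E[V | urn 3] = (10+9+1+2)/4 = 11/2.
E[V] = (5/9)·(15/4) + (1/3)·(3) + (1/9)·(11/2) = 133/36.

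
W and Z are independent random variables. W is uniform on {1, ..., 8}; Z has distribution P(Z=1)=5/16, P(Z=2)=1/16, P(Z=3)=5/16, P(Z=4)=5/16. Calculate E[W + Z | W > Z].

P(W > Z) = 43/64.
Summing (W+Z)·P(x,y) over outcomes with W > Z gives 345/64.
E[W + Z | W > Z] = (345/64) / (43/64) = 345/43.

345/43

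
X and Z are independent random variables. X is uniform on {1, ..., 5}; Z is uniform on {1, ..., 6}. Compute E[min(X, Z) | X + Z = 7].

Outcomes with X + Z = 7: (1,6), (2,5), (3,4), (4,3), (5,2), each with probability 1/30.
E[min(X, Z) | X + Z = 7] = (1 + 2 + 3 + 3 + 2) / 5 = 11/5.

11/5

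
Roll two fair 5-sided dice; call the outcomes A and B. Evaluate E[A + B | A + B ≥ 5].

P(A + B ≥ 5) = 19/25.
Summing (A+B)·P(x,y) over outcomes with A + B ≥ 5 gives 26/5.
E[A + B | A + B ≥ 5] = (26/5) / (19/25) = 130/19.

130/19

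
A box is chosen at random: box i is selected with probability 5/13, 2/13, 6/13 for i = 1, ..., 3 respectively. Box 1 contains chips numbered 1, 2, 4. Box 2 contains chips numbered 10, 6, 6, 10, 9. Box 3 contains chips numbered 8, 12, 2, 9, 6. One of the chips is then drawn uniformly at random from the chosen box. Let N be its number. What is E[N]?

1087/195

E[N | box 1] = (1+2+4)/3 = 7/3.
E[N | box 2] = (10+6+6+10+9)/5 = 41/5.
E[N | box 3] = (8+12+2+9+6)/5 = 37/5.
E[N] = (5/13)·(7/3) + (2/13)·(41/5) + (6/13)·(37/5) = 1087/195.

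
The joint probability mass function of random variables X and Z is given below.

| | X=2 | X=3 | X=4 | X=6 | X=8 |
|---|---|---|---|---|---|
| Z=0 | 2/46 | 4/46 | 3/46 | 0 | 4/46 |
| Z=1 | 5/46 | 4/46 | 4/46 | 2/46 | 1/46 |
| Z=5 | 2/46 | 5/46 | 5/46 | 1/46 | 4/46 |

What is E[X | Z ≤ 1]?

P(Z ≤ 1) = 29/46.
Summing X·P(X=x,Z=y) over the conditioning event gives 59/23.
E[X | Z ≤ 1] = (59/23) / (29/46) = 118/29.

118/29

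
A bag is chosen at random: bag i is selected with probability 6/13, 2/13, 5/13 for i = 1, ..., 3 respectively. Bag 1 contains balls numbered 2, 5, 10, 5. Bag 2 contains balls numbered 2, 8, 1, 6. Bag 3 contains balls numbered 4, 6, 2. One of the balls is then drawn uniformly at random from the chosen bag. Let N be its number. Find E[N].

123/26

E[N | bag 1] = (2+5+10+5)/4 = 11/2.
E[N | bag 2] = (2+8+1+6)/4 = 17/4.
E[N | bag 3] = (4+6+2)/3 = 4.
E[N] = (6/13)·(11/2) + (2/13)·(17/4) + (5/13)·(4) = 123/26.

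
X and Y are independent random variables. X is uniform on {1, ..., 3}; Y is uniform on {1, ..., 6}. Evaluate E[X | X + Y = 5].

2

Outcomes with X + Y = 5: (1,4), (2,3), (3,2), each with probability 1/18.
E[X | X + Y = 5] = (1 + 2 + 3) / 3 = 2.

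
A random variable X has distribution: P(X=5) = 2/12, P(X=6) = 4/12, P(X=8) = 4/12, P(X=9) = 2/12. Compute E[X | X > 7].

P(X > 7) = 1/2.
Σ over the event: 8·1/3 + 9·1/6 = 25/6.
E[X | X > 7] = (25/6) / (1/2) = 25/3.

25/3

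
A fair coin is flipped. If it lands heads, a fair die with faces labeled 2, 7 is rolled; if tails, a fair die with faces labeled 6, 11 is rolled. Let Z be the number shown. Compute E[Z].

E[Z | heads] = (2+7)/2 = 9/2.
E[Z | tails] = (6+11)/2 = 17/2.
E[Z] = (1/2)·(9/2) + (1/2)·(17/2) = 13/2.

13/2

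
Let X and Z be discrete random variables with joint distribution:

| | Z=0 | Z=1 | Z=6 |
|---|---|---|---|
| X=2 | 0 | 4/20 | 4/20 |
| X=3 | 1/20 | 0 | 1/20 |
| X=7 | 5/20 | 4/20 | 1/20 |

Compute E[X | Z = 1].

9/2

P(Z = 1) = 2/5.
Σ X·P over the event = 2·(4/20) + 7·(4/20) = 9/5.
E[X | Z = 1] = (9/5) / (2/5) = 9/2.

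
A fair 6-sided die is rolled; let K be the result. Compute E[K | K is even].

Given K is even, K is equally likely to be any of {2, 4, 6}.
E[K | K is even] = (2 + 4 + 6) / 3 = 4.

4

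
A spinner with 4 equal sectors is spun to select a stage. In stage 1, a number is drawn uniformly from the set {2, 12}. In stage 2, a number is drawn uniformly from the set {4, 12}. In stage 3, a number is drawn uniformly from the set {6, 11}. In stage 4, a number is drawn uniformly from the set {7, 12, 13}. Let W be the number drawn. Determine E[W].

E[W | stage 1] = (2+12)/2 = 7.
E[W | stage 2] = (4+12)/2 = 8.
E[W | stage 3] = (6+11)/2 = 17/2.
E[W | stage 4] = (7+12+13)/3 = 32/3.
E[W] = (1/4)·(7) + (1/4)·(8) + (1/4)·(17/2) + (1/4)·(32/3) = 205/24.

205/24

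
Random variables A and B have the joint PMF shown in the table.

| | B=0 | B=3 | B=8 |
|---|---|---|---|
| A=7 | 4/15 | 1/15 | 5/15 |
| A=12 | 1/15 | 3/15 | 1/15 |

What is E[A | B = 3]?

43/4

P(B = 3) = 4/15.
Σ A·P over the event = 7·(1/15) + 12·(3/15) = 43/15.
E[A | B = 3] = (43/15) / (4/15) = 43/4.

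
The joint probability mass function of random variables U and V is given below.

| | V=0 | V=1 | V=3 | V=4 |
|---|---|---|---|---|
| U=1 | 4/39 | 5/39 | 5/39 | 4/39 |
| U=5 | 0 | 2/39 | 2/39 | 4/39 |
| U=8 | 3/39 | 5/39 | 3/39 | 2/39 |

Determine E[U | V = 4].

4

P(V = 4) = 10/39.
Σ U·P over the event = 1·(4/39) + 5·(4/39) + 8·(2/39) = 40/39.
E[U | V = 4] = (40/39) / (10/39) = 4.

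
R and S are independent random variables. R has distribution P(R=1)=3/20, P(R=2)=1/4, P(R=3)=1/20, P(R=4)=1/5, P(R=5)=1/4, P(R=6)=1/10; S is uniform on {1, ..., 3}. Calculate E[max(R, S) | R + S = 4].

P(R + S = 4) = 3/20.
Summing max(R,S)·P(x,y) over outcomes with R + S = 4 gives 11/30.
E[max(R, S) | R + S = 4] = (11/30) / (3/20) = 22/9.

22/9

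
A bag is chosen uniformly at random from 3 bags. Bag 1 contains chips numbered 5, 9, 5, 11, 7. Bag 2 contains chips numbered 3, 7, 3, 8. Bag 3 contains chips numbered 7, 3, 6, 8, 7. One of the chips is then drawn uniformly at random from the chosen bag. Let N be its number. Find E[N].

E[N | bag 1] = (5+9+5+11+7)/5 = 37/5.
E[N | bag 2] = (3+7+3+8)/4 = 21/4.
E[N | bag 3] = (7+3+6+8+7)/5 = 31/5.
By the law of total expectation,
E[N] = (1/3)·(37/5) + (1/3)·(21/4) + (1/3)·(31/5) = 377/60.

377/60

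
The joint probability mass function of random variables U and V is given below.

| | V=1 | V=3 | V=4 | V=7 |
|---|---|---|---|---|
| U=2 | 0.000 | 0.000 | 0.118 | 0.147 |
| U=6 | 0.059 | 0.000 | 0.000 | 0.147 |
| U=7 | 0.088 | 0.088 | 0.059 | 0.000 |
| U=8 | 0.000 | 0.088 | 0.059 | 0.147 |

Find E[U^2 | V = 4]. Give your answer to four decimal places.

30.2500

P(V = 4) = 0.236.
Σ U^2·P over the event = 4·(0.118) + 49·(0.059) + 64·(0.059) = 7.139.
E[U^2 | V = 4] = (7.139) / (0.236) = 30.2500.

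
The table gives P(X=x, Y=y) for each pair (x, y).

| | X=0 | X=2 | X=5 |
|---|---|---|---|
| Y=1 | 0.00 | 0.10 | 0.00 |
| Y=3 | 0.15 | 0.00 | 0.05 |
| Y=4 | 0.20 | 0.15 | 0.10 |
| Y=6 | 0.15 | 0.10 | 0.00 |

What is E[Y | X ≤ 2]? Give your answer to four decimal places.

P(X ≤ 2) = 0.85.
Σ Y·P over the event = 3·(0.15) + 4·(0.20) + 6·(0.15) + 1·(0.10) + 4·(0.15) + 6·(0.10) = 3.45.
E[Y | X ≤ 2] = (3.45) / (0.85) = 4.0588.

4.0588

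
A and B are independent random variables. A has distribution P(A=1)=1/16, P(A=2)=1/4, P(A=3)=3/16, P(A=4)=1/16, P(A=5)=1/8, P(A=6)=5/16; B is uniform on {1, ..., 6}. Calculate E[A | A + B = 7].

31/8

P(A + B = 7) = 1/6.
Summing A·P(x,y) over outcomes with A + B = 7 gives 31/48.
E[A | A + B = 7] = (31/48) / (1/6) = 31/8.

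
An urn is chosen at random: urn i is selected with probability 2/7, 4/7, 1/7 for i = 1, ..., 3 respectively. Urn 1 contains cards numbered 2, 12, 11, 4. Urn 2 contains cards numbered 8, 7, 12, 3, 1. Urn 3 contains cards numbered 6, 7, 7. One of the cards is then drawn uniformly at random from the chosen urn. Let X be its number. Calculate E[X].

E[X | urn 1] = (2+12+11+4)/4 = 29/4.
E[X | urn 2] = (8+7+12+3+1)/5 = 31/5.
E[X | urn 3] = (6+7+7)/3 = 20/3.
E[X] = (2/7)·(29/4) + (4/7)·(31/5) + (1/7)·(20/3) = 197/30.

197/30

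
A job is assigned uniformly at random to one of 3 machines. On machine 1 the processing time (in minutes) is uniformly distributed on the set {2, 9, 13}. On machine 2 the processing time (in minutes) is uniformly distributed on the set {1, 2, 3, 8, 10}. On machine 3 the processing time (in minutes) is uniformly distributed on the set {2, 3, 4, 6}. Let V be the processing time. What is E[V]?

331/60

E[V | machine 1] = (2+9+13)/3 = 8.
E[V | machine 2] = (1+2+3+8+10)/5 = 24/5.
E[V | machine 3] = (2+3+4+6)/4 = 15/4.
By the law of total expectation,
E[V] = (1/3)·(8) + (1/3)·(24/5) + (1/3)·(15/4) = 331/60.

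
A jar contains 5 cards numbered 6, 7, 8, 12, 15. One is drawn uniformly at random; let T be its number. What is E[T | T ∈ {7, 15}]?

11

P(T ∈ {7, 15}) = 2/5.
Σ over the event: 7·1/5 + 15·1/5 = 22/5.
E[T | T ∈ {7, 15}] = (22/5) / (2/5) = 11.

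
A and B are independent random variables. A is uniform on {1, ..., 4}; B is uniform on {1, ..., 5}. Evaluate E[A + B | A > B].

5

P(A > B) = 3/10.
Summing (A+B)·P(x,y) over outcomes with A > B gives 3/2.
E[A + B | A > B] = (3/2) / (3/10) = 5.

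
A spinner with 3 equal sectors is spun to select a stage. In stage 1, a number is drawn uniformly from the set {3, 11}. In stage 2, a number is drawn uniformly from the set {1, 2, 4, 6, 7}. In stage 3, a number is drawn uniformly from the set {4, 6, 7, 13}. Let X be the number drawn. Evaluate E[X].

E[X | stage 1] = (3+11)/2 = 7.
E[X | stage 2] = (1+2+4+6+7)/5 = 4.
E[X | stage 3] = (4+6+7+13)/4 = 15/2.
By the law of total expectation,
E[X] = (1/3)·(7) + (1/3)·(4) + (1/3)·(15/2) = 37/6.

37/6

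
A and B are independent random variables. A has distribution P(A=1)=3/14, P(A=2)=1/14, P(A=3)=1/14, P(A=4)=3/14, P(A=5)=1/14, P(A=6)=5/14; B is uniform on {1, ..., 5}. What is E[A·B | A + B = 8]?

69/5

P(A + B = 8) = 1/7.
Summing AB·P(x,y) over outcomes with A + B = 8 gives 69/35.
E[A·B | A + B = 8] = (69/35) / (1/7) = 69/5.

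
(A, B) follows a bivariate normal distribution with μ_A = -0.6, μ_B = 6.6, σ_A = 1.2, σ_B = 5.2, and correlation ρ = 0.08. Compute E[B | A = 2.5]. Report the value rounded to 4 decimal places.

7.6747

For a bivariate normal, E[B | A=x] = μ_B + ρ·(σ_B/σ_A)·(x − μ_A).
E[B | A=2.5] = 6.6 + (0.08)·(5.2/1.2)·(2.5 − (-0.6)) = 6.6 + (0.34667)·(3.1) = 7.6747.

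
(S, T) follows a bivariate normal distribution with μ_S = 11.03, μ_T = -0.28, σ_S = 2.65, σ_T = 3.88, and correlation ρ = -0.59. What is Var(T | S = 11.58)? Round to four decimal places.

9.8140

The conditional variance in a bivariate normal is σ_T²(1 − ρ²), independent of x.
Var(T | S=11.58) = (3.88)²·(1 − (-0.59)²) = 15.0544·0.6519 = 9.8140.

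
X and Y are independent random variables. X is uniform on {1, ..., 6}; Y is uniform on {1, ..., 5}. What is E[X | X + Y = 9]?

5

Outcomes with X + Y = 9: (4,5), (5,4), (6,3), each with probability 1/30.
E[X | X + Y = 9] = (4 + 5 + 6) / 3 = 5.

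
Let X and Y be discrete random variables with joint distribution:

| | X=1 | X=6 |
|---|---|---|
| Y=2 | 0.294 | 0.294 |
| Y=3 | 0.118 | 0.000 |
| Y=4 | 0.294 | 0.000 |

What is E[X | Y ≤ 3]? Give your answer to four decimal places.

3.0822

P(Y ≤ 3) = 0.706.
Σ X·P over the event = 1·(0.294) + 1·(0.118) + 6·(0.294) = 2.176.
E[X | Y ≤ 3] = (2.176) / (0.706) = 3.0822.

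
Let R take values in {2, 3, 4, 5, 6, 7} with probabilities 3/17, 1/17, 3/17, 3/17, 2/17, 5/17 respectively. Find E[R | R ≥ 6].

P(R ≥ 6) = 7/17.
Σ over the event: 6·2/17 + 7·5/17 = 47/17.
E[R | R ≥ 6] = (47/17) / (7/17) = 47/7.

47/7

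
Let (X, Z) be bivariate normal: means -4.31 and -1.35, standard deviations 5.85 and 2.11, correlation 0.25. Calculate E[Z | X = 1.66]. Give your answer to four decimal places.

-0.8117

The regression of Z on X has slope ρ·σ_Z/σ_X and passes through (μ_X, μ_Z).
E[Z | X=1.66] = -1.35 + (0.25)·(2.11/5.85)·(1.66 − (-4.31)) = -1.35 + (0.090171)·(5.97) = -0.8117.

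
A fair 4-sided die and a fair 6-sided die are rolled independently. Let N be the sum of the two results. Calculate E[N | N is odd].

P(N is odd) = 1/2.
Σ over the event: 3·1/12 + 5·1/6 + 7·1/6 + 9·1/12 = 3.
E[N | N is odd] = (3) / (1/2) = 6.

6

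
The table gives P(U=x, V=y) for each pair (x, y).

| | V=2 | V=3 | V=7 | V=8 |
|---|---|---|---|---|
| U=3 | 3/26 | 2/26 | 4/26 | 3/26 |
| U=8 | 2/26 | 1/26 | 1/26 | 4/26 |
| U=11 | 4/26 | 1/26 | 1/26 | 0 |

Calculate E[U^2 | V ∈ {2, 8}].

P(V ∈ {2, 8}) = 8/13.
Σ U^2·P over the event = 9·(3/26) + 9·(3/26) + 64·(2/26) + 64·(4/26) + 121·(4/26) = 461/13.
E[U^2 | V ∈ {2, 8}] = (461/13) / (8/13) = 461/8.

461/8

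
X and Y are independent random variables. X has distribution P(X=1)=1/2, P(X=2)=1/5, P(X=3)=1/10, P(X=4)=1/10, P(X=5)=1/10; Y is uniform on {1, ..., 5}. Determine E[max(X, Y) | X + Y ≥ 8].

29/6

P(X + Y ≥ 8) = 3/25.
Summing max(X,Y)·P(x,y) over outcomes with X + Y ≥ 8 gives 29/50.
E[max(X, Y) | X + Y ≥ 8] = (29/50) / (3/25) = 29/6.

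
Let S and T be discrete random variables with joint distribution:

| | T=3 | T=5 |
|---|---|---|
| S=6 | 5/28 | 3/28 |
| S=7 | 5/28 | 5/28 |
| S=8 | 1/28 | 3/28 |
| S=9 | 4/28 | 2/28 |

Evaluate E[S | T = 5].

95/13

P(T = 5) = 13/28.
Σ S·P over the event = 6·(3/28) + 7·(5/28) + 8·(3/28) + 9·(2/28) = 95/28.
E[S | T = 5] = (95/28) / (13/28) = 95/13.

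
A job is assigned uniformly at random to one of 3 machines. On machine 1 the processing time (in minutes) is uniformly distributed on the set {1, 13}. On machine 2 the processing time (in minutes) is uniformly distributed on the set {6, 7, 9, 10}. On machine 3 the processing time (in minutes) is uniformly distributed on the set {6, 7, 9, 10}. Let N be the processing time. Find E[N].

23/3

E[N | machine 1] = (1+13)/2 = 7.
E[N | machine 2] = (6+7+9+10)/4 = 8.
E[N | machine 3] = (6+7+9+10)/4 = 8.
E[N] = (1/3)·(7) + (1/3)·(8) + (1/3)·(8) = 23/3.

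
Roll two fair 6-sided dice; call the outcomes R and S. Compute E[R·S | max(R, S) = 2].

8/3

P(max(R, S) = 2) = 1/12.
Summing RS·P(x,y) over outcomes with max(R, S) = 2 gives 2/9.
E[R·S | max(R, S) = 2] = (2/9) / (1/12) = 8/3.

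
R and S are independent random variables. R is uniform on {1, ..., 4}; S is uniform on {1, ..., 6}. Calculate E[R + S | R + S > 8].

Outcomes with R + S > 8: (3,6), (4,5), (4,6), each with probability 1/24.
E[R + S | R + S > 8] = (9 + 9 + 10) / 3 = 28/3.

28/3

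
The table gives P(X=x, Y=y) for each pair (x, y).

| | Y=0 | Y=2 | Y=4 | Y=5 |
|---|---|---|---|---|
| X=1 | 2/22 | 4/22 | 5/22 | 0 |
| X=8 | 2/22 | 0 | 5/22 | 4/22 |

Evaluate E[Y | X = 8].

P(X = 8) = 1/2.
Σ Y·P over the event = 0·(2/22) + 4·(5/22) + 5·(4/22) = 20/11.
E[Y | X = 8] = (20/11) / (1/2) = 40/11.

40/11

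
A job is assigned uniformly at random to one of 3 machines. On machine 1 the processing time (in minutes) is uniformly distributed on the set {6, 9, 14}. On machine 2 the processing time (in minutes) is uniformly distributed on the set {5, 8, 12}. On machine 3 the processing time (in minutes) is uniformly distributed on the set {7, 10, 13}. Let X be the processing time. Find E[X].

28/3

E[X | machine 1] = (6+9+14)/3 = 29/3.
E[X | machine 2] = (5+8+12)/3 = 25/3.
E[X | machine 3] = (7+10+13)/3 = 10.
E[X] = (1/3)·(29/3) + (1/3)·(25/3) + (1/3)·(10) = 28/3.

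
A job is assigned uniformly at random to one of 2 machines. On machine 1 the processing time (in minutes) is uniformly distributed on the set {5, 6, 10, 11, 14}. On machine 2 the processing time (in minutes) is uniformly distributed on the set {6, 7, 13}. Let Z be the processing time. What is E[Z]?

134/15

E[Z | machine 1] = (5+6+10+11+14)/5 = 46/5.
E[Z | machine 2] = (6+7+13)/3 = 26/3.
E[Z] = (1/2)·(46/5) + (1/2)·(26/3) = 134/15.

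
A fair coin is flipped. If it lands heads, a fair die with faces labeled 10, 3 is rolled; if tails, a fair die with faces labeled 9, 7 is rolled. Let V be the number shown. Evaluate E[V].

E[V | heads] = (10+3)/2 = 13/2.
E[V | tails] = (9+7)/2 = 8.
E[V] = (1/2)·(13/2) + (1/2)·(8) = 29/4.

29/4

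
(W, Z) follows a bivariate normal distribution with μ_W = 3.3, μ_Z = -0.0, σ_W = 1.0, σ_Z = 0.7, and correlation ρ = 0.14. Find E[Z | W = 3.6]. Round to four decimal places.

0.0294

E[Z | W=x] = μ_Z + ρ(σ_Z/σ_W)(x − μ_W) for jointly normal variables.
E[Z | W=3.6] = -0.0 + (0.14)·(0.7/1.0)·(3.6 − (3.3)) = -0.0 + (0.098)·(0.3) = 0.0294.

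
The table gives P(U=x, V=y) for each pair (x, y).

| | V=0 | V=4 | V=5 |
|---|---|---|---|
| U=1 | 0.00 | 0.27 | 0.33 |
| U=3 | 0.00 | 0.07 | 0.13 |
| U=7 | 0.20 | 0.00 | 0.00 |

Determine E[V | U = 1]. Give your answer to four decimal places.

P(U = 1) = 0.60.
Σ V·P over the event = 4·(0.27) + 5·(0.33) = 2.73.
E[V | U = 1] = (2.73) / (0.60) = 4.5500.

4.5500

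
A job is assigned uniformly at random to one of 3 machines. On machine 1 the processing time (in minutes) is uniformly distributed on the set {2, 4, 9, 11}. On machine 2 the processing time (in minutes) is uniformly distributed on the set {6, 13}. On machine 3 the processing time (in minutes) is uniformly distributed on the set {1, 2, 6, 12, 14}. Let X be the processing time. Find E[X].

23/3

E[X | machine 1] = (2+4+9+11)/4 = 13/2.
E[X | machine 2] = (6+13)/2 = 19/2.
E[X | machine 3] = (1+2+6+12+14)/5 = 7.
E[X] = (1/3)·(13/2) + (1/3)·(19/2) + (1/3)·(7) = 23/3.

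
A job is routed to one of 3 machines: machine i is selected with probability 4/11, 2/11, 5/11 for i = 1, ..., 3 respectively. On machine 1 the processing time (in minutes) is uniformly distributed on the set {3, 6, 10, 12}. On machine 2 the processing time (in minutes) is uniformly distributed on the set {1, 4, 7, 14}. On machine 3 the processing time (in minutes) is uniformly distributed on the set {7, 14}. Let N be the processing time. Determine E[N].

193/22

E[N | machine 1] = (3+6+10+12)/4 = 31/4.
E[N | machine 2] = (1+4+7+14)/4 = 13/2.
E[N | machine 3] = (7+14)/2 = 21/2.
E[N] = (4/11)·(31/4) + (2/11)·(13/2) + (5/11)·(21/2) = 193/22.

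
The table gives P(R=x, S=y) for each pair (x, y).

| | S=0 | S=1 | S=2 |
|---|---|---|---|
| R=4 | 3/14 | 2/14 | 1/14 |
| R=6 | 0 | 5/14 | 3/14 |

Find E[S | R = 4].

2/3

P(R = 4) = 3/7.
Σ S·P over the event = 0·(3/14) + 1·(2/14) + 2·(1/14) = 2/7.
E[S | R = 4] = (2/7) / (3/7) = 2/3.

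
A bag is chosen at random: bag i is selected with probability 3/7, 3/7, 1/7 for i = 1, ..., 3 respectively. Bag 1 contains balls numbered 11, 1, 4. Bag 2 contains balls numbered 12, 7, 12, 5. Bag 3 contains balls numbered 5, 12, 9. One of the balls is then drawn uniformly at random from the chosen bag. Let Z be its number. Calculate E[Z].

155/21

E[Z | bag 1] = (11+1+4)/3 = 16/3.
E[Z | bag 2] = (12+7+12+5)/4 = 9.
E[Z | bag 3] = (5+12+9)/3 = 26/3.
E[Z] = (3/7)·(16/3) + (3/7)·(9) + (1/7)·(26/3) = 155/21.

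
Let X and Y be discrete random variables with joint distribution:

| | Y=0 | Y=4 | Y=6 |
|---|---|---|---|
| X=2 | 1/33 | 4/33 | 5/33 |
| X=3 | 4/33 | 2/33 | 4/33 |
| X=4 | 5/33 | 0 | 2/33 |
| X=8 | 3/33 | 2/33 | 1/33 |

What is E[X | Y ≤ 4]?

88/21

P(Y ≤ 4) = 7/11.
Summing X·P(X=x,Y=y) over the conditioning event gives 8/3.
E[X | Y ≤ 4] = (8/3) / (7/11) = 88/21.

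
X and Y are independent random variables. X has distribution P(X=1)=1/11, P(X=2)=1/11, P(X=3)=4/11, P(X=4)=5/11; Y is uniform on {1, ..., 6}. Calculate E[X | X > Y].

P(X > Y) = 4/11.
Summing X·P(x,y) over outcomes with X > Y gives 43/33.
E[X | X > Y] = (43/33) / (4/11) = 43/12.

43/12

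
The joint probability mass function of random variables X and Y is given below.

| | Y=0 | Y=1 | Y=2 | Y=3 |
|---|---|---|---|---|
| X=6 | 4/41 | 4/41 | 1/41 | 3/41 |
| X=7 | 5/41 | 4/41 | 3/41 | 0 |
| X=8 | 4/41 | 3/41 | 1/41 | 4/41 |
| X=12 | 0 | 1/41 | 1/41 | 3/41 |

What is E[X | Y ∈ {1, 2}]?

15/2

P(Y ∈ {1, 2}) = 18/41.
Summing X·P(X=x,Y=y) over the conditioning event gives 135/41.
E[X | Y ∈ {1, 2}] = (135/41) / (18/41) = 15/2.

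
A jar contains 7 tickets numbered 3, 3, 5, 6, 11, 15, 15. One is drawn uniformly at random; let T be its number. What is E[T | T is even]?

P(T is even) = 1/7.
Σ over the event: 6·1/7 = 6/7.
E[T | T is even] = (6/7) / (1/7) = 6.

6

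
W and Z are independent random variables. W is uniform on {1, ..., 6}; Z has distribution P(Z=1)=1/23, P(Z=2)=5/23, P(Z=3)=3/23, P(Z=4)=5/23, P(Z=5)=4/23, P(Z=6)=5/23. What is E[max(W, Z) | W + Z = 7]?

113/23

P(W + Z = 7) = 1/6.
Summing max(W,Z)·P(x,y) over outcomes with W + Z = 7 gives 113/138.
E[max(W, Z) | W + Z = 7] = (113/138) / (1/6) = 113/23.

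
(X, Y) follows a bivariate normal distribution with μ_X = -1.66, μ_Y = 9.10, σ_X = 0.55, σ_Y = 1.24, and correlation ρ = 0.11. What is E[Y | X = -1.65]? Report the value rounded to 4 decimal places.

E[Y | X=x] = μ_Y + ρ(σ_Y/σ_X)(x − μ_X) for jointly normal variables.
E[Y | X=-1.65] = 9.10 + (0.11)·(1.24/0.55)·(-1.65 − (-1.66)) = 9.10 + (0.248)·(0.01) = 9.1025.

9.1025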